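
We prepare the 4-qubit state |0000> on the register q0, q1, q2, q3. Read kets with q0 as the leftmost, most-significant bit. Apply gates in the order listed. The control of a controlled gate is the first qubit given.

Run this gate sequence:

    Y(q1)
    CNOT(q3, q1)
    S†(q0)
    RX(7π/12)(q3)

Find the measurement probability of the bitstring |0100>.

The probability of measuring |0100> is -sqrt(6)/8 + sqrt(2)/8 + 1/2.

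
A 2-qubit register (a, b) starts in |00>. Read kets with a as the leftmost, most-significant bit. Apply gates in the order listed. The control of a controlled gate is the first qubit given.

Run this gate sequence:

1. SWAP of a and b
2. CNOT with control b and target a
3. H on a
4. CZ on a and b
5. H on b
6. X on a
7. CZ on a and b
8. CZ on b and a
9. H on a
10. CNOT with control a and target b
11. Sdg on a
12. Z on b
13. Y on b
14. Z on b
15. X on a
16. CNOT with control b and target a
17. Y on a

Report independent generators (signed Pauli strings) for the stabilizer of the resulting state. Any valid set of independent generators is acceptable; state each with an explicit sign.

The stabilizer group can be generated by +XX, +ZZ, among other valid generating sets.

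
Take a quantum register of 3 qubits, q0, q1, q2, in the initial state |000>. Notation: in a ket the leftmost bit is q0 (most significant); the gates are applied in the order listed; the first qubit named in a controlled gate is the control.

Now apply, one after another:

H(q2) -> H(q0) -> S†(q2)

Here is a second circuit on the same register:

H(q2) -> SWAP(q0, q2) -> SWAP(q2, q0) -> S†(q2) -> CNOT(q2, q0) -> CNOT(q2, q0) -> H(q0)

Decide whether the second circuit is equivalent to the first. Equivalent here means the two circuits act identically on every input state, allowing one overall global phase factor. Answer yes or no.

Yes: on every input state the two circuits agree up to one overall phase factor.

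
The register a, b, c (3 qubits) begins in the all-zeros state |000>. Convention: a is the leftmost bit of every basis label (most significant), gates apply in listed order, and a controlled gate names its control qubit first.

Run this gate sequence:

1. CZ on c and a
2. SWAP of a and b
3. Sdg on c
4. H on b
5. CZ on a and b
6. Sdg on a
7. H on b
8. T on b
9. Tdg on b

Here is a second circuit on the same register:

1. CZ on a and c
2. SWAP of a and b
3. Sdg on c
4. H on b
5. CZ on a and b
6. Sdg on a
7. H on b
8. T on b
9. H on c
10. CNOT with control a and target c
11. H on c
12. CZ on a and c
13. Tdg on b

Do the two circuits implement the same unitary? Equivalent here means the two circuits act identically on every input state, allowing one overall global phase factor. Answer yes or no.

Yes, they are equivalent — the unitaries differ by at most a global phase.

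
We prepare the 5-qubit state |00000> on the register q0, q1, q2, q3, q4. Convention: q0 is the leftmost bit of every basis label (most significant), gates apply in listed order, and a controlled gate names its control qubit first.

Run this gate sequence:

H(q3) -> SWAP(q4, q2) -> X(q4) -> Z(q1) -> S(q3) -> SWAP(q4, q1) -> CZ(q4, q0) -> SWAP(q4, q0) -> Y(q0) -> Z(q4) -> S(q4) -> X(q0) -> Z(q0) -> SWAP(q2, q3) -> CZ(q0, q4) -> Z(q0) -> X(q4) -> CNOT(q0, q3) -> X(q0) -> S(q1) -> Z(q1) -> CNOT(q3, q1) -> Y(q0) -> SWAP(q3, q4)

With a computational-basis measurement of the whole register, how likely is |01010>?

The probability of measuring |01010> is 1/2.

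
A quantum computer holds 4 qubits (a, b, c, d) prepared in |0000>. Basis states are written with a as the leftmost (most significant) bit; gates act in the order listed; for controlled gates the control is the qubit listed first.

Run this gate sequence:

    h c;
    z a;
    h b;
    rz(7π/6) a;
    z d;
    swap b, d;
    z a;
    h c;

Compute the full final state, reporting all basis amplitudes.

The resulting statevector has amplitude -sqrt(2)*exp(5*I*pi/12)/2 on |0000>, -sqrt(2)*exp(5*I*pi/12)/2 on |0001>, and 0 on every other basis state.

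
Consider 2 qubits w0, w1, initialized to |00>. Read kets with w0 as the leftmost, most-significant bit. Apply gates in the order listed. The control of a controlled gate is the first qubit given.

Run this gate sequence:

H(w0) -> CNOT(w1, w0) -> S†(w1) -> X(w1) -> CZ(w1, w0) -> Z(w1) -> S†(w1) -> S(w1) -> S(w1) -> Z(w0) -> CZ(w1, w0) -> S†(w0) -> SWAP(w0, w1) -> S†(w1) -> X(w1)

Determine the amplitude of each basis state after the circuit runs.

The resulting statevector has amplitude 0 on |00>, 0 on |01>, -sqrt(2)*I/2 on |10>, -sqrt(2)*I/2 on |11>.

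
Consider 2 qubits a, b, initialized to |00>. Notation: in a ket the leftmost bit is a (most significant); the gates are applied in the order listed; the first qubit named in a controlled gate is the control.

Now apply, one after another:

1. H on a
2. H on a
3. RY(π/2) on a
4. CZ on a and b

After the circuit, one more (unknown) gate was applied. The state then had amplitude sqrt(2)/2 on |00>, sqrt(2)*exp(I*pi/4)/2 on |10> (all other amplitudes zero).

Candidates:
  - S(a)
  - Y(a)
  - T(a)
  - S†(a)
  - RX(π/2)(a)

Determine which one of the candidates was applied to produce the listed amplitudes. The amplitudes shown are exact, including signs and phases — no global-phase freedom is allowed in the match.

The unique candidate consistent with the amplitudes is T(a). Key observation: steps 1-2 multiply out to the identity, so the circuit reduces to the remaining gates.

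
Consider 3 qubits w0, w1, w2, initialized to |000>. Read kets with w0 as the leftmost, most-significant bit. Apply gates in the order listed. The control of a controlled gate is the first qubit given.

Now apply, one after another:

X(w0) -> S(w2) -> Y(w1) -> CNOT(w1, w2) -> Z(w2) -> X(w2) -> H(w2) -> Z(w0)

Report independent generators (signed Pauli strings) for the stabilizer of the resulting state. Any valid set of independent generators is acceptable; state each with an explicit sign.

The stabilizer group can be generated by +IIX, -ZII, -IZI, among other valid generating sets.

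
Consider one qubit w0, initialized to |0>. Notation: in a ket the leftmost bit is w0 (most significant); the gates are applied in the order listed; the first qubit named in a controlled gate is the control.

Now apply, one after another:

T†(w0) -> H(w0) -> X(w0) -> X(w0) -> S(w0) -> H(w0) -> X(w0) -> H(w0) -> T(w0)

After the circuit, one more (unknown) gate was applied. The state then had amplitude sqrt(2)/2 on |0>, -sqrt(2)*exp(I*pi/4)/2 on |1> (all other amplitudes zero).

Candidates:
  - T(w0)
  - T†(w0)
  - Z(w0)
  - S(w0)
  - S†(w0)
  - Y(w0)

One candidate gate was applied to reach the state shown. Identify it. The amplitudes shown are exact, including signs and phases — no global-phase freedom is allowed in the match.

The unique candidate consistent with the amplitudes is S†(w0).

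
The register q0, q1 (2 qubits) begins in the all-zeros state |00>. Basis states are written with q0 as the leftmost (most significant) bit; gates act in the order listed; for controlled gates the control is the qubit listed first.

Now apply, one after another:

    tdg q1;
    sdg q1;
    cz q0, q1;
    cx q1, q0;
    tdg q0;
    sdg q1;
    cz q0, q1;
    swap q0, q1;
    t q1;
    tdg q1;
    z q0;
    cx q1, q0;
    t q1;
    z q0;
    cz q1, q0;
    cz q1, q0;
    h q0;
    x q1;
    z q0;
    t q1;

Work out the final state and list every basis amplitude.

The final amplitudes are 0 on |00>, sqrt(2)*exp(I*pi/4)/2 on |01>, 0 on |10>, -sqrt(2)*exp(I*pi/4)/2 on |11>.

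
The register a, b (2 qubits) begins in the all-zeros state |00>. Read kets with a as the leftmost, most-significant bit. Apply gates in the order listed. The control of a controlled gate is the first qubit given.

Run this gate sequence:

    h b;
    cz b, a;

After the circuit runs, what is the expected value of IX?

In the final state, IX has expectation 1.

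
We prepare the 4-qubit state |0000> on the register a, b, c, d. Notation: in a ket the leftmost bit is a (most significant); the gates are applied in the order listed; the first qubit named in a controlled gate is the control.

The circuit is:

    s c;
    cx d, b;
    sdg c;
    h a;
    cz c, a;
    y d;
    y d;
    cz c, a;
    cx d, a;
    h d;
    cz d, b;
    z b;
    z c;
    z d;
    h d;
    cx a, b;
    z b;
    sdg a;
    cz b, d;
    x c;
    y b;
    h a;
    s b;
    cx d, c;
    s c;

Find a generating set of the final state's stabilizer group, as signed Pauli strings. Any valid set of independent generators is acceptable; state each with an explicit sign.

The final state is stabilized by the group generated by -XZII, +ZXII, +IIZI, -IIIZ; other independent generating sets are equally valid. Key observation: the block from step 5 through step 8 cancels to the identity and can be dropped.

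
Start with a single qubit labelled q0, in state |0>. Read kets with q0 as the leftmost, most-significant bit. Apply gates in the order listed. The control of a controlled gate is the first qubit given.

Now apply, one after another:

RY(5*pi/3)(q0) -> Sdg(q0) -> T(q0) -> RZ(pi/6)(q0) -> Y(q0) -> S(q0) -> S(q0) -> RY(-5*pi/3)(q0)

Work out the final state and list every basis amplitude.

After the circuit, the state carries amplitude sqrt(3)*(1 + exp(I*pi/12))*exp(I*pi/3)/4 on |0>, -3*exp(5*I*pi/12)/4 + exp(I*pi/3)/4 on |1>.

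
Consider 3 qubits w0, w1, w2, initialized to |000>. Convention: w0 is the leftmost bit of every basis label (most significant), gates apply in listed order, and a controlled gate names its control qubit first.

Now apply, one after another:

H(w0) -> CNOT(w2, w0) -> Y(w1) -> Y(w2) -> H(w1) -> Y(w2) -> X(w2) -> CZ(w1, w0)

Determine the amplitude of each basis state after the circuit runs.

The final amplitudes are 0 on |000>, I/2 on |001>, 0 on |010>, -I/2 on |011>, 0 on |100>, I/2 on |101>, 0 on |110>, I/2 on |111>.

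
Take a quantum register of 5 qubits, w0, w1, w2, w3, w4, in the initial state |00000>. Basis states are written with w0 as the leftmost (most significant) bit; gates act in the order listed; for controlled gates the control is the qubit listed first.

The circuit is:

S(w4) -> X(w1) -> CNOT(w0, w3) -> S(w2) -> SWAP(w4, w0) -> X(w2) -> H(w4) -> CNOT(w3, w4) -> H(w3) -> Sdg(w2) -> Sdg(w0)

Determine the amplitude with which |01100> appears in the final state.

The final state's coefficient on |01100> equals -I/2.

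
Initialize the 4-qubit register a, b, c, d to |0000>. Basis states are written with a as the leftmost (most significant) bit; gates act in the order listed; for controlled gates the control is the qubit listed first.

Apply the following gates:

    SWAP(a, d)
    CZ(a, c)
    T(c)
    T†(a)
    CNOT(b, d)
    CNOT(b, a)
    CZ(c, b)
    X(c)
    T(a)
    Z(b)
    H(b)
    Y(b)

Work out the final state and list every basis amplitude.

The final amplitudes are -sqrt(2)*I/2 on |0010>, sqrt(2)*I/2 on |0110>, and 0 on every other basis state.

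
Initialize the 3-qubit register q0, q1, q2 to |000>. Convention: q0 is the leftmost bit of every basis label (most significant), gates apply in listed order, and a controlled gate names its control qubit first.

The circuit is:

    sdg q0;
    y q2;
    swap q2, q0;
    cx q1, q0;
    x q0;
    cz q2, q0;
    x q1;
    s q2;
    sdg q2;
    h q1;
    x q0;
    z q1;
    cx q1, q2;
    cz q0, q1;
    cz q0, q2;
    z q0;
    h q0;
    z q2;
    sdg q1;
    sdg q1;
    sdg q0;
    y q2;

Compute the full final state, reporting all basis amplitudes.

After the circuit, the state carries amplitude 0 on |000>, 1/2 on |001>, -1/2 on |010>, 0 on |011>, 0 on |100>, I/2 on |101>, -I/2 on |110>, 0 on |111>.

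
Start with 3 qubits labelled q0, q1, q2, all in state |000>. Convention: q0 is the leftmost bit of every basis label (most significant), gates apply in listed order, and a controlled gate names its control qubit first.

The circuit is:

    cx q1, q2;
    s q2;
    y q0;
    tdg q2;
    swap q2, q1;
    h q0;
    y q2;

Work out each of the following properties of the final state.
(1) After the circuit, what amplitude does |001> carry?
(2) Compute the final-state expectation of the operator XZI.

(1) The amplitude on |001> is -sqrt(2)/2.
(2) The expectation value of XZI is -1.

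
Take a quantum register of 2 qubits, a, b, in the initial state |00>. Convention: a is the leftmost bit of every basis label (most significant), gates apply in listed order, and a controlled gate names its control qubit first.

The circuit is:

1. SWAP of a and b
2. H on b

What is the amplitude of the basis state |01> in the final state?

The amplitude on |01> is sqrt(2)/2.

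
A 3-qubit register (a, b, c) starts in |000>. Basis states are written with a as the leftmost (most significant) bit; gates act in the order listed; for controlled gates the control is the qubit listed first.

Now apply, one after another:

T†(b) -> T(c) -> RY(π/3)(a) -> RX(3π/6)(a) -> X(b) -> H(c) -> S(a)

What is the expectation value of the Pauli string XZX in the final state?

The observable XZX averages to -1/2.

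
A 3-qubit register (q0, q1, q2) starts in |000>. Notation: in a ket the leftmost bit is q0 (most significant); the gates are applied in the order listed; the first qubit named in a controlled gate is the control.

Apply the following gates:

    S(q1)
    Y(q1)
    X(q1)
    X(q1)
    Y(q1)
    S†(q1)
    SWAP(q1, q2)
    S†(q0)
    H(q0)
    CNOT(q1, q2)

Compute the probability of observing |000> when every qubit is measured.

A full measurement returns |000> with probability 1/2. Key observation: gates 1-6 undo each other exactly, leaving only the rest of the circuit to track.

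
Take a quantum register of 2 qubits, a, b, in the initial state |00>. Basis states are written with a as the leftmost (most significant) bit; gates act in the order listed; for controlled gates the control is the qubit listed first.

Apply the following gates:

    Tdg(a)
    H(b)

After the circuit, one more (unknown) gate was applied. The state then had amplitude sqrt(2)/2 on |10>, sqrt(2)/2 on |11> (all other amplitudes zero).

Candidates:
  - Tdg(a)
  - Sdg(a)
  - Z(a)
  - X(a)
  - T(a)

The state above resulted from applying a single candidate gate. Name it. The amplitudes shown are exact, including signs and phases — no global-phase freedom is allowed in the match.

The unique candidate consistent with the amplitudes is X(a).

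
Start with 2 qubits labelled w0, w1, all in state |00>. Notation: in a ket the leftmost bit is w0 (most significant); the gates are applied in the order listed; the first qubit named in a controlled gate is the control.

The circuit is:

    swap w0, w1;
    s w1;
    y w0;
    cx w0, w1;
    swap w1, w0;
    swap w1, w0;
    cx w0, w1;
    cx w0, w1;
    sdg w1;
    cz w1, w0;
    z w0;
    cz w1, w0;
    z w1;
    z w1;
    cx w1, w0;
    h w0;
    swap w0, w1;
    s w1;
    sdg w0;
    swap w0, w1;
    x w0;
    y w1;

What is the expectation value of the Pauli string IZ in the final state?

In the final state, IZ has expectation 1. Key observation: steps 4-7 multiply out to the identity, so the circuit reduces to the remaining gates.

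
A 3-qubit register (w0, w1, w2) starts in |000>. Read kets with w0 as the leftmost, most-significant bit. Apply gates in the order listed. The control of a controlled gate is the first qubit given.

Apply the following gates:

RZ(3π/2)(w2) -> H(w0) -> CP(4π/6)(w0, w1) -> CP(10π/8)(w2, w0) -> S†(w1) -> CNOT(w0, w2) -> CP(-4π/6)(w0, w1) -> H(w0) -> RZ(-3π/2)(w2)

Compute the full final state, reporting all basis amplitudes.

The resulting statevector has amplitude 1/2 on |000>, I/2 on |001>, 0 on |010>, 0 on |011>, 1/2 on |100>, -I/2 on |101>, 0 on |110>, 0 on |111>.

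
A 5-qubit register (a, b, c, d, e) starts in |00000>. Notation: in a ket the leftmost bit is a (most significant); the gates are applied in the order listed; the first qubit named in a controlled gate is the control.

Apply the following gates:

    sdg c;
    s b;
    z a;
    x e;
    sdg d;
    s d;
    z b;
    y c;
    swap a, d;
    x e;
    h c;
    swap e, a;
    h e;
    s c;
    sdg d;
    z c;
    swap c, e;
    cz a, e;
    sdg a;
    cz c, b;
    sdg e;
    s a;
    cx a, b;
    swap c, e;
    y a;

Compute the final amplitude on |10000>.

The final state's coefficient on |10000> equals -1/2.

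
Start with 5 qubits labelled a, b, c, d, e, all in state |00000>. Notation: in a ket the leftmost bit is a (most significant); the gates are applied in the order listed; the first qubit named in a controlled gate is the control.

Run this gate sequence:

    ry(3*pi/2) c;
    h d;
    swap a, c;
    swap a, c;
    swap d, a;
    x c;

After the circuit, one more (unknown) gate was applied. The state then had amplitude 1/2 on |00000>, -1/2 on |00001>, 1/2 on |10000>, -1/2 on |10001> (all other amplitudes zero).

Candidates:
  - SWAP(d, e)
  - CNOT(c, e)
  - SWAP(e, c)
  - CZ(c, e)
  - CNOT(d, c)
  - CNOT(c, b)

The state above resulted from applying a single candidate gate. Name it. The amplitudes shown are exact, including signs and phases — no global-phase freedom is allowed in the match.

The unique candidate consistent with the amplitudes is SWAP(e, c). Key observation: the block from step 3 through step 4 cancels to the identity and can be dropped.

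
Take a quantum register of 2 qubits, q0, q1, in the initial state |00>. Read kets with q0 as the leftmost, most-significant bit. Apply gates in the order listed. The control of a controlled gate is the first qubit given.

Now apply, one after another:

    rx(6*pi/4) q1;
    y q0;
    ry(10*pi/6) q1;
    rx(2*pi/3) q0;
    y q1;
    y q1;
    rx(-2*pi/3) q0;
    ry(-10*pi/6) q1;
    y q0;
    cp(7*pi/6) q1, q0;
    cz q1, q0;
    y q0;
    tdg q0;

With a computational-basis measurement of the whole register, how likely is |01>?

The probability of measuring |01> is 0. Key observation: the block from step 2 through step 9 cancels to the identity and can be dropped.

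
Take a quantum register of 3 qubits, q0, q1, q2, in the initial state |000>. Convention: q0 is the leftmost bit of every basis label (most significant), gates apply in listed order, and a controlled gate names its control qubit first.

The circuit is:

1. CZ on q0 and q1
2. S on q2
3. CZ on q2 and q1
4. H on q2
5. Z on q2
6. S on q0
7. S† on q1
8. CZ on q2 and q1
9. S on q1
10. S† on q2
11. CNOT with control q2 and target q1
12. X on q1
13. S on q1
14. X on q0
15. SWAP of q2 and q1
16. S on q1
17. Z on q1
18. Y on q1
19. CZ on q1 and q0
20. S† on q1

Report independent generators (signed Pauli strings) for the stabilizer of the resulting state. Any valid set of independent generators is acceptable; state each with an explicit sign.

One valid set of independent stabilizer generators is +IXX, -ZII, +IZZ (any independent generating set of the same group is equally correct).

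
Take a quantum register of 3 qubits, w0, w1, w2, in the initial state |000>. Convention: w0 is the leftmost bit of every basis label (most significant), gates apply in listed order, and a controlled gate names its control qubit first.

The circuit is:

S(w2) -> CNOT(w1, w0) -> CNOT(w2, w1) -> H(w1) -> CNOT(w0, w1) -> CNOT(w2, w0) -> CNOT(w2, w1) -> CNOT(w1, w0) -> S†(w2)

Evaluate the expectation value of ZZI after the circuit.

The observable ZZI averages to 1.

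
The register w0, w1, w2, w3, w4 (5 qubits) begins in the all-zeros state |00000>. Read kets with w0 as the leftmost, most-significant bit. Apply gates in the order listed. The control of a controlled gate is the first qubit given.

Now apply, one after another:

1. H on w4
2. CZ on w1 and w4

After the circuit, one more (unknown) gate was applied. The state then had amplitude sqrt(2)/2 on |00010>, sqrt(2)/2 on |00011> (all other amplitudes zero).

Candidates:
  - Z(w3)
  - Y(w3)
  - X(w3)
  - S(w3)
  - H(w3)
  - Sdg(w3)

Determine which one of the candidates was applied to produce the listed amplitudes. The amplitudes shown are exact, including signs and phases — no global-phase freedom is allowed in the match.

It was X(w3) that produced the state shown.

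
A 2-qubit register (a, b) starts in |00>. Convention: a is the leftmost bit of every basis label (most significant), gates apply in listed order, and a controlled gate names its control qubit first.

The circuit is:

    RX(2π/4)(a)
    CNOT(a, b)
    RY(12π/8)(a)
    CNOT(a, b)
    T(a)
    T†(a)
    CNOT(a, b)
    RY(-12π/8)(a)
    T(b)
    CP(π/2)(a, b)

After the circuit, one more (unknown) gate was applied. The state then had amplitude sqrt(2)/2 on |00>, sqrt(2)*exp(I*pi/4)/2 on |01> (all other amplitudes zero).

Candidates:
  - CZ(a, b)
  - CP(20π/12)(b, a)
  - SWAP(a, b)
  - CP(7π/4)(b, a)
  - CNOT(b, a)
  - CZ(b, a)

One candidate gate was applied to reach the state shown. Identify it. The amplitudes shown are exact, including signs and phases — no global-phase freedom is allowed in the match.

It was CNOT(b, a) that produced the state shown. Key observation: the block from step 3 through step 8 cancels to the identity and can be dropped.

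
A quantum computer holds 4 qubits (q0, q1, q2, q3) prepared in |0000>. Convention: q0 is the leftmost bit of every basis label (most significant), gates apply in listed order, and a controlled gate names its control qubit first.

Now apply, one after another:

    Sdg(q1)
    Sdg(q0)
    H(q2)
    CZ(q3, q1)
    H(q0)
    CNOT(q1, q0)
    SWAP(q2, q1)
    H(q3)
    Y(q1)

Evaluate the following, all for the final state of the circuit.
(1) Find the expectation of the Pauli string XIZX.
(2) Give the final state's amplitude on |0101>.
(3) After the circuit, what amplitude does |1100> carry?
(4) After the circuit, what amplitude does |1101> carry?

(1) In the final state, XIZX has expectation 1.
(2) |0101> carries amplitude sqrt(2)*I/4 in the final state.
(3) The final state's coefficient on |1100> equals sqrt(2)*I/4.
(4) The final state's coefficient on |1101> equals sqrt(2)*I/4.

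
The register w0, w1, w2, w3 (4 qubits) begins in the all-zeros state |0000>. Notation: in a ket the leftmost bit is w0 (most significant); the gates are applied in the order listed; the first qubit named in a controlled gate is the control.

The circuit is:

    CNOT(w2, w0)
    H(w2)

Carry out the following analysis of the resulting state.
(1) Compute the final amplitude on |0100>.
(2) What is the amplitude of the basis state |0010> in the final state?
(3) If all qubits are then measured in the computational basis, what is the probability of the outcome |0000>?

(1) The amplitude on |0100> is 0.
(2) The amplitude on |0010> is sqrt(2)/2.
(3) A full measurement returns |0000> with probability 1/2.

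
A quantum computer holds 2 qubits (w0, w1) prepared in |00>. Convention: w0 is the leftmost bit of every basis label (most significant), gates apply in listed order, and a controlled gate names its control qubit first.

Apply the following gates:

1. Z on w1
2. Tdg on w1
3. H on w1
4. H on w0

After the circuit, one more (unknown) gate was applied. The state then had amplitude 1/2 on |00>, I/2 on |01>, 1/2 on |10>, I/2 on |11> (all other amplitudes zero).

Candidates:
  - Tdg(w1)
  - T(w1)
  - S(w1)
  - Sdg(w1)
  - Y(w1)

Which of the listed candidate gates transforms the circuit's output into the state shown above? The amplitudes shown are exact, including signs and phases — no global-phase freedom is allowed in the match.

The unique candidate consistent with the amplitudes is S(w1).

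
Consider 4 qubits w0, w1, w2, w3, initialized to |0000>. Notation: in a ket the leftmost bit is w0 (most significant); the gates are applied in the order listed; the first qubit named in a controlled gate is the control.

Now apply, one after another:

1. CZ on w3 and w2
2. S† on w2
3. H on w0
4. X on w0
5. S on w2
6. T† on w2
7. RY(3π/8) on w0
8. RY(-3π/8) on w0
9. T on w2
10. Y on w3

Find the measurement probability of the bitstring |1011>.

Outcome |1011> occurs with probability 0. Key observation: steps 6-9 multiply out to the identity, so the circuit reduces to the remaining gates.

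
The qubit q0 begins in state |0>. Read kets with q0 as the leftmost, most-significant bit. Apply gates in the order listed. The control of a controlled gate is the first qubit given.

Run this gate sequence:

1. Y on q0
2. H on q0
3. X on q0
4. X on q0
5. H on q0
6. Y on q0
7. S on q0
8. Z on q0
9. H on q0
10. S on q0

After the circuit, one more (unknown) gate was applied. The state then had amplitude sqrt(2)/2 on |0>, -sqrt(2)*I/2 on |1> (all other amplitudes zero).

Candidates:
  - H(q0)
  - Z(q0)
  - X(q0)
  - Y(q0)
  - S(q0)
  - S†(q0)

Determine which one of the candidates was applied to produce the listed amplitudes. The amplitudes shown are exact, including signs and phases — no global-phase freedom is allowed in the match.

The applied gate was Z(q0). Key observation: steps 1-6 multiply out to the identity, so the circuit reduces to the remaining gates.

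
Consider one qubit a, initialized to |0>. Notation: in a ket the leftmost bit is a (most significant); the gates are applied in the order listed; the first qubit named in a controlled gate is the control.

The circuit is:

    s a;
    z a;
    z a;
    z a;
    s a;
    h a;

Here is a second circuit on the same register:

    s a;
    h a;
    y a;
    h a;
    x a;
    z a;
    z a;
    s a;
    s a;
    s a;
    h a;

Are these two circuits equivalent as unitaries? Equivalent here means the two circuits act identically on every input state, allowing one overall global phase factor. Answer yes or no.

No, they are not equivalent — no single phase factor reconciles the two unitaries.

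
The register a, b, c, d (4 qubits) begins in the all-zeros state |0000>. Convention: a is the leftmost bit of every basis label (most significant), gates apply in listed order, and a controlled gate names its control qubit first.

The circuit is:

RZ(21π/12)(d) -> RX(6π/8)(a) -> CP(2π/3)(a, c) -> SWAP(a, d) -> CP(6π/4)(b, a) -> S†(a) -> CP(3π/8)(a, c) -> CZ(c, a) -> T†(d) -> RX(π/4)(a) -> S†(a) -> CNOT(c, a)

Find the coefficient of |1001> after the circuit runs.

|1001> carries amplitude -sqrt(2)*exp(3*I*pi/8)/4 in the final state.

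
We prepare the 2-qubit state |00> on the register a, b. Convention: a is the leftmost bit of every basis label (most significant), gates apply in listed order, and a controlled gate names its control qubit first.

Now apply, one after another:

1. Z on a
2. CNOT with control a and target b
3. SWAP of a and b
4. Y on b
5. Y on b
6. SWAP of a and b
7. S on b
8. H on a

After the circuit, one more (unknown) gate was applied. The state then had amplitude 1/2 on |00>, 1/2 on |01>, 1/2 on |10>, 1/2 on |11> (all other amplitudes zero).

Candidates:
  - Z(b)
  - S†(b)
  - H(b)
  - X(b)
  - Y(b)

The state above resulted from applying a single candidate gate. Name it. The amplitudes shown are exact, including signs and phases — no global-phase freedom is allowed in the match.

The unique candidate consistent with the amplitudes is H(b).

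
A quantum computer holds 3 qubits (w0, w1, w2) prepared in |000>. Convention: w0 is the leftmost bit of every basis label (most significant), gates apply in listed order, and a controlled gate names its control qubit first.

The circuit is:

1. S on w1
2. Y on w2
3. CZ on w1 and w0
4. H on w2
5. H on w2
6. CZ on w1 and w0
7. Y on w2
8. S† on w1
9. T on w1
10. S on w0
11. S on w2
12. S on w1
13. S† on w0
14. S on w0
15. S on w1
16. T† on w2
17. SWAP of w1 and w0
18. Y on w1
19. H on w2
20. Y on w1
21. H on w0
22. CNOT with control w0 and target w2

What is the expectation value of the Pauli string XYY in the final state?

In the final state, XYY has expectation 0. Key observation: steps 1-8 multiply out to the identity, so the circuit reduces to the remaining gates.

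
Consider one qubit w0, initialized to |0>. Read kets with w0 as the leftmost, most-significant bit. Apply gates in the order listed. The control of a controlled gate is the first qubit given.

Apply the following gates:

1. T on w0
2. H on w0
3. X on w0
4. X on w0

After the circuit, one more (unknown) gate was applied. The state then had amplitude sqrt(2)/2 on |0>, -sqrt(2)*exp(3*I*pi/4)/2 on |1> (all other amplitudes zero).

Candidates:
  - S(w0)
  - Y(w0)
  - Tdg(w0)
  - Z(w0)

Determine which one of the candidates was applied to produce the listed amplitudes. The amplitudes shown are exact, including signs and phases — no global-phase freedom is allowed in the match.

The applied gate was Tdg(w0).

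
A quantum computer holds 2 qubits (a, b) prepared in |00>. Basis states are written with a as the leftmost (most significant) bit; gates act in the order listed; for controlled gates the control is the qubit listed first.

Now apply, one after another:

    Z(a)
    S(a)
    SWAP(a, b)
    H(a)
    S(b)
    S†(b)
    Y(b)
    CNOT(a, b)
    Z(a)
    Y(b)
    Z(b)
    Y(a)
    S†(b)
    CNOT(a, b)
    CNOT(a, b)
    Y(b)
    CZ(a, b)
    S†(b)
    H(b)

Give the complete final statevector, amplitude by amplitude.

The final amplitudes are -I/2 on |00>, -I/2 on |01>, -I/2 on |10>, I/2 on |11>. Key observation: the block from step 5 through step 6 cancels to the identity and can be dropped.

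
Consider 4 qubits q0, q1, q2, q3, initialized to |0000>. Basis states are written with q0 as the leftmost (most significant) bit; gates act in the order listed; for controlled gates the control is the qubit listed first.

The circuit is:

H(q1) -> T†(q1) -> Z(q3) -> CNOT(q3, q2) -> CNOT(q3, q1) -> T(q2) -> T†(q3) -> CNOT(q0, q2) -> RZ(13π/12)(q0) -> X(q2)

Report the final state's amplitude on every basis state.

After the circuit, the state carries amplitude -sqrt(2)*exp(11*I*pi/24)/2 on |0010>, -sqrt(2)*exp(5*I*pi/24)/2 on |0110>, and 0 on every other basis state.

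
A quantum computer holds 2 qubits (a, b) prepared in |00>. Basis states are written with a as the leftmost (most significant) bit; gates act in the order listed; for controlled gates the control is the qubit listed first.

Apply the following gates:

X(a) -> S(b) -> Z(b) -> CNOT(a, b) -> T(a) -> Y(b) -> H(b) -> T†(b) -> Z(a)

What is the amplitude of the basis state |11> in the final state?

The amplitude on |11> is sqrt(2)*I/2.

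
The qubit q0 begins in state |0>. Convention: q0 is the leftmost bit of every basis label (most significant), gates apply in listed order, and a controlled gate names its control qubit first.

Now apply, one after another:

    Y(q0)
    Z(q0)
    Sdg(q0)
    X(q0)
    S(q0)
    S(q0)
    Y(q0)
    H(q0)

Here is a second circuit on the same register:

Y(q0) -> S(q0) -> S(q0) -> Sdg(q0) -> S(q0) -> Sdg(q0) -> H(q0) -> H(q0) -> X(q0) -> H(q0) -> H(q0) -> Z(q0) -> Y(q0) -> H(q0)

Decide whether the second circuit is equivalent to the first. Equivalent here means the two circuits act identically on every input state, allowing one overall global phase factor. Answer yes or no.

Yes — the two circuits implement the same unitary up to a global phase.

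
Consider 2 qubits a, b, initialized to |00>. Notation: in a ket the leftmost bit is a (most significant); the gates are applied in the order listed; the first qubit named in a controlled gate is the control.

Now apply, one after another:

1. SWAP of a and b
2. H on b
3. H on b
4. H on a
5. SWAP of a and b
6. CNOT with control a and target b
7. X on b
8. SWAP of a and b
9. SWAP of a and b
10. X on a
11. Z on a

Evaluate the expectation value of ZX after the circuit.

The observable ZX averages to -1.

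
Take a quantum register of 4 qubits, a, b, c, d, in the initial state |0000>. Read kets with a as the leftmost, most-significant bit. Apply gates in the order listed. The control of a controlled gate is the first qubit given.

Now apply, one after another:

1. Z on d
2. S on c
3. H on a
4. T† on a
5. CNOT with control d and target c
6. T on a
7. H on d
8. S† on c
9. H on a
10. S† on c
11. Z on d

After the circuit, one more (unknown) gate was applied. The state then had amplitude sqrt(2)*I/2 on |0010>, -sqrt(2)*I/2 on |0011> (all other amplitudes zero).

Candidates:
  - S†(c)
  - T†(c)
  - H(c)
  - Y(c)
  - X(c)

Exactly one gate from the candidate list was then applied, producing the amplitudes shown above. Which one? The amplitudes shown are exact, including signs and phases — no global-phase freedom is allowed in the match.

It was Y(c) that produced the state shown.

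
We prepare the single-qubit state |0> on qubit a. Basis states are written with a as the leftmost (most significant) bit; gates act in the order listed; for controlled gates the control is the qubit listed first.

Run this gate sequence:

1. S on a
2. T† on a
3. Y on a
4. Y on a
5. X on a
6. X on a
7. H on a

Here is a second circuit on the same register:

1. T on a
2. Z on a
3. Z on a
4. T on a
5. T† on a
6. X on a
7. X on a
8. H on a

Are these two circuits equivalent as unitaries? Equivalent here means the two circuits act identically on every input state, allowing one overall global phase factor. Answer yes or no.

Yes, they are equivalent — the unitaries differ by at most a global phase.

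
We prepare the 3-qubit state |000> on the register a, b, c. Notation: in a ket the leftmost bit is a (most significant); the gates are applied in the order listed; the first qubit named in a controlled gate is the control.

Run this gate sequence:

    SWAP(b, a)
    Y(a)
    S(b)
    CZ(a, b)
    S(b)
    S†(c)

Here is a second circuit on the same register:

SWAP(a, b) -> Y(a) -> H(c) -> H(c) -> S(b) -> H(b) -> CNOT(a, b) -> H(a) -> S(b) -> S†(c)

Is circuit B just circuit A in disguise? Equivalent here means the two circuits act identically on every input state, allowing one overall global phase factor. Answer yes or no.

No: there is an input state on which the two circuits produce genuinely different outputs (not merely differing by a phase).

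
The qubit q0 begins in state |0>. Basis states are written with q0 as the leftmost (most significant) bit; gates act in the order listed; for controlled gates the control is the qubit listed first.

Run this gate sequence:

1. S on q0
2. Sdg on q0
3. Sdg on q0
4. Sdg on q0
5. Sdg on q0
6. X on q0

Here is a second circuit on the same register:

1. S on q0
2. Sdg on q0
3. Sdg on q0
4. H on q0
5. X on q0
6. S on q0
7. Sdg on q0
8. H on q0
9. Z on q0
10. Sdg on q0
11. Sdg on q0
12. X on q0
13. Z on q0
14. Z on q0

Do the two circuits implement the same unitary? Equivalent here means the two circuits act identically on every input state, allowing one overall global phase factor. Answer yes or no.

Yes: on every input state the two circuits agree up to one overall phase factor.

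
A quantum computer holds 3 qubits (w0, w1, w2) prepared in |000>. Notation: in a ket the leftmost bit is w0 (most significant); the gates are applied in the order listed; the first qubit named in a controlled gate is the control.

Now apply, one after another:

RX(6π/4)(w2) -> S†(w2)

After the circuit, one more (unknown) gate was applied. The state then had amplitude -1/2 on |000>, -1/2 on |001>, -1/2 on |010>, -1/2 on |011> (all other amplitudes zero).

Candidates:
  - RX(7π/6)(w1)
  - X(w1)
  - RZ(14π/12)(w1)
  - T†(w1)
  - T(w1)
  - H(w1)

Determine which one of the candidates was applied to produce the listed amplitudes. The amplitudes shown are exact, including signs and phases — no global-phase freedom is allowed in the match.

It was H(w1) that produced the state shown.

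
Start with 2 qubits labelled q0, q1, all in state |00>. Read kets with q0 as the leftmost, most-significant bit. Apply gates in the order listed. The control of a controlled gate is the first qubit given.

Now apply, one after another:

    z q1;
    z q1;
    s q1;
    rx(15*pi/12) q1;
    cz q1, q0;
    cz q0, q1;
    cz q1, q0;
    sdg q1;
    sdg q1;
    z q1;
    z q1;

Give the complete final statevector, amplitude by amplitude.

After the circuit, the state carries amplitude -sqrt(2 - sqrt(2))/2 on |00>, I*sqrt(sqrt(2) + 2)/2 on |01>, 0 on |10>, 0 on |11>.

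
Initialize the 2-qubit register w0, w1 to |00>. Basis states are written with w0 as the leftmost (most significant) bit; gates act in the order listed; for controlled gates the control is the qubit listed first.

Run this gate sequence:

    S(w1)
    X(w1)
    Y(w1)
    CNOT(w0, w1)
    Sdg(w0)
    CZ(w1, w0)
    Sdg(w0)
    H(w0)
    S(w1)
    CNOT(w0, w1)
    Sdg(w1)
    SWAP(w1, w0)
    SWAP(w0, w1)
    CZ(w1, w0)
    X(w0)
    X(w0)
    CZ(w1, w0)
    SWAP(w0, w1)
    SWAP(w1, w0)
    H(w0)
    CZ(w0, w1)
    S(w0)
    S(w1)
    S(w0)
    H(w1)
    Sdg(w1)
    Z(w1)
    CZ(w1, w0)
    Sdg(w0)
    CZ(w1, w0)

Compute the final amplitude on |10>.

The amplitude on |10> is sqrt(2)/2. Key observation: steps 12-19 multiply out to the identity, so the circuit reduces to the remaining gates.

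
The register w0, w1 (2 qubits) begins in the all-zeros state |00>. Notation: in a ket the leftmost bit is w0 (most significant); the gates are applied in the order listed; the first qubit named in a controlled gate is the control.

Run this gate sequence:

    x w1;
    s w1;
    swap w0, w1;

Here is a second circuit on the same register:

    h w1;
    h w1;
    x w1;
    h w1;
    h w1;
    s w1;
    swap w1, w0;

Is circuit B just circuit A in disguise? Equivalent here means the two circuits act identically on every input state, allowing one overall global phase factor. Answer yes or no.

Yes — the two circuits implement the same unitary up to a global phase.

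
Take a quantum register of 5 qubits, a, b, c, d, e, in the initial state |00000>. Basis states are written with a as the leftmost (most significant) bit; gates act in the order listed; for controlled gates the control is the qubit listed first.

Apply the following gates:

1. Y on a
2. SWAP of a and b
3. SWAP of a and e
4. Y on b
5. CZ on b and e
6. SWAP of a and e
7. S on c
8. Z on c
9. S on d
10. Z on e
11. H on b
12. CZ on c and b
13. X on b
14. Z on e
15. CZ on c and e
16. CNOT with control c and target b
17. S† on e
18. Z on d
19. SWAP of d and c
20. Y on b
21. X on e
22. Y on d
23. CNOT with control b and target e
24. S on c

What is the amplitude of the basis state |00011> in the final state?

|00011> carries amplitude sqrt(2)/2 in the final state.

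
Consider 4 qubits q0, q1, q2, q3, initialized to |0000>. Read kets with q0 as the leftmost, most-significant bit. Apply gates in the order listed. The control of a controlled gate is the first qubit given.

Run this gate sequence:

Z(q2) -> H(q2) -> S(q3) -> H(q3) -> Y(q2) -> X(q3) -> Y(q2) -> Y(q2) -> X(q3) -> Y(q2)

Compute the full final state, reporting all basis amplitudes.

The resulting statevector has amplitude 1/2 on |0000>, 1/2 on |0001>, 1/2 on |0010>, 1/2 on |0011>, and 0 on every other basis state. Key observation: steps 5-10 multiply out to the identity, so the circuit reduces to the remaining gates.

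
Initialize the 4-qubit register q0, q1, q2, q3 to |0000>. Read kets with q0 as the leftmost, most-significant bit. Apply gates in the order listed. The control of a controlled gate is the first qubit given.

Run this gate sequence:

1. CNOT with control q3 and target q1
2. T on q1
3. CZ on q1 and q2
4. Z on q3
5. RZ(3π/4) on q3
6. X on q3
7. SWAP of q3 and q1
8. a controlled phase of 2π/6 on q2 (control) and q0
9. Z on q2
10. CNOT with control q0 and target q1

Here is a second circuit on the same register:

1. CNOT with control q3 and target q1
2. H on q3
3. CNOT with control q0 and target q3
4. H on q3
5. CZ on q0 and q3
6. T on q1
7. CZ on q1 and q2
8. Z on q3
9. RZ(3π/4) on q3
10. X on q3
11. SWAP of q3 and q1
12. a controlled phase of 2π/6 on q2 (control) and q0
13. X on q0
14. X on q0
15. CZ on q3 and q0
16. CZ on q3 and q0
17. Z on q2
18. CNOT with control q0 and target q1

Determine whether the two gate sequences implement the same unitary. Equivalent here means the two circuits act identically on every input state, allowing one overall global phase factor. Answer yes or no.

Yes — the two circuits implement the same unitary up to a global phase.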